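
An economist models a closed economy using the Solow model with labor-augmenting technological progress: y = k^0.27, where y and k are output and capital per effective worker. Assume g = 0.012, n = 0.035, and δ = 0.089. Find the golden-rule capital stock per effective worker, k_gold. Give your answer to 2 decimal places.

k_gold ≈ 2.56

n + g + δ = 0.035 + 0.012 + 0.089 = 0.136.
Setting f'(k) = n+g+δ gives 0.27·k^(0.27−1) = 0.136, hence k_gold = (0.27/0.136)^(1/0.73) ≈ 2.5585.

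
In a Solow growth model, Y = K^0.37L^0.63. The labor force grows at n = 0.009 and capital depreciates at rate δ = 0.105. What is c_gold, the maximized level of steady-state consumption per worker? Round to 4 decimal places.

c_gold ≈ 1.2578

Break-even investment rate: n + δ = 0.009 + 0.105 = 0.114.
Golden rule sets MPK = n+δ: 0.37·k^(0.37−1) = 0.114, so k_gold = (0.37/0.114)^(1/0.63) ≈ 6.4801.
y_gold = 6.4801^0.37 ≈ 1.9966.
c_gold = y_gold − (n+δ)·k_gold = 1.9966 − 0.114·6.4801 ≈ 1.2578.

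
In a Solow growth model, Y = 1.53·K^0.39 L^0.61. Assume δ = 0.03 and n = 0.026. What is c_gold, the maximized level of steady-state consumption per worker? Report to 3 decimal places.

Capital per worker breaks even when investment replaces (n + δ)·k; here n + δ = 0.056.
Golden rule sets MPK = n+δ: 0.39·1.53·k^(0.39−1) = 0.056, so k_gold = (0.39·1.53/0.056)^(1/0.61) ≈ 48.3657.
y_gold = 1.53·48.3657^0.39 ≈ 6.9448.
c_gold = y_gold − (n+δ)·k_gold = 6.9448 − 0.056·48.3657 ≈ 4.2363.

c_gold ≈ 4.236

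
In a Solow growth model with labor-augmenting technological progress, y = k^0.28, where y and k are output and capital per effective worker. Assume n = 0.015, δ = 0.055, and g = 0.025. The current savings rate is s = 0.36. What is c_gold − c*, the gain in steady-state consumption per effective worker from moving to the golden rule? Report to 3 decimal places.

The effective depreciation rate is n + g + δ = 0.015 + 0.025 + 0.055 = 0.095.
Current steady state (s = 0.36): k* = (0.36/0.095)^(1/0.72) ≈ 6.3618, y* = 6.3618^0.28 ≈ 1.6788, c* = (1−0.36)·1.6788 ≈ 1.0744.
Setting f'(k) = n+g+δ gives 0.28·k^(0.28−1) = 0.095, hence k_gold = (0.28/0.095)^(1/0.72) ≈ 4.4874.
y_gold = 4.4874^0.28 ≈ 1.5225, c_gold = y_gold − 0.095·k_gold ≈ 1.0962.
Gain: Δc = 1.0962 − 1.0744 ≈ 0.0218.

Δc ≈ 0.022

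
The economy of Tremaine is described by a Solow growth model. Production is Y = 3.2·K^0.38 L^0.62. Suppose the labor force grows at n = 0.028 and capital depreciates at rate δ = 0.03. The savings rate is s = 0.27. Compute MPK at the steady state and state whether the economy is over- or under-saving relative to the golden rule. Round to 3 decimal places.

under-saving; MPK ≈ 0.082

Capital per worker breaks even when investment replaces (n + δ)·k; here n + δ = 0.058.
Steady-state k*: s·A·k^0.38 = 0.058·k gives k* = (0.27·3.2/0.058)^(1/0.62) ≈ 77.9963.
MPK = 0.38·3.2·77.9963^(-0.62) ≈ 0.0816.
MPK > n+δ = 0.058, so the economy is dynamically efficient (under-saving).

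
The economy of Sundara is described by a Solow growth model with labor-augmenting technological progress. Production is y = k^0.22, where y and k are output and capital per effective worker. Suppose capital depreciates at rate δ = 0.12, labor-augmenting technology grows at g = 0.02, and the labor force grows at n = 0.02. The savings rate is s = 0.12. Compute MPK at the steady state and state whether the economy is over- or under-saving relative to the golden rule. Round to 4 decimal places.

under-saving; MPK ≈ 0.2933

Break-even investment rate: n + g + δ = 0.02 + 0.02 + 0.12 = 0.16.
Steady-state k*: s·k^0.22 = 0.16·k gives k* = (0.12/0.16)^(1/0.78) ≈ 0.6915.
MPK = 0.22·0.6915^(-0.78) ≈ 0.2933.
MPK > n+g+δ = 0.16, so the economy is dynamically efficient (under-saving).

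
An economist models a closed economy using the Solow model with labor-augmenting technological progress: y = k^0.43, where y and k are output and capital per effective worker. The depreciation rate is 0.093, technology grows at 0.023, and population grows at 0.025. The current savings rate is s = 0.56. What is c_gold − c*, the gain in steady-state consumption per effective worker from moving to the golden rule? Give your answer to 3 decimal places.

Δc ≈ 0.076

Capital per effective worker breaks even when investment replaces (n + g + δ)·k; here n + g + δ = 0.141.
Current steady state (s = 0.56): k* = (0.56/0.141)^(1/0.57) ≈ 11.2415, y* = 11.2415^0.43 ≈ 2.8304, c* = (1−0.56)·2.8304 ≈ 1.2454.
Maximizing c = f(k) − (n+g+δ)·k gives f'(k) = n+g+δ, i.e. 0.43·k^(0.43−1) = 0.141, so k_gold = (0.43/0.141)^(1/0.57) ≈ 7.0723.
y_gold = 7.0723^0.43 ≈ 2.3191, c_gold = y_gold − 0.141·k_gold ≈ 1.3219.
Gain: Δc = 1.3219 − 1.2454 ≈ 0.0765.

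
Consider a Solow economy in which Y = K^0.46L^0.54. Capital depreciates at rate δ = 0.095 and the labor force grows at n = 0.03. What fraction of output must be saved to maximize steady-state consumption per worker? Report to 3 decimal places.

The effective depreciation rate is n + δ = 0.03 + 0.095 = 0.125.
At the golden rule MPK = n+δ, and in any Cobb-Douglas steady state s = (n+δ)·k/y = MPK·k/y = capital's share 0.46.

s_gold = 0.460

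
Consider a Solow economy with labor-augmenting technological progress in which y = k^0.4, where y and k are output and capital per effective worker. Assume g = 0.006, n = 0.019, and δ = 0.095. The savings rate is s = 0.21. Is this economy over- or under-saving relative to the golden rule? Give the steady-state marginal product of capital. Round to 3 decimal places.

The effective depreciation rate is n + g + δ = 0.019 + 0.006 + 0.095 = 0.12.
Steady-state k*: s·k^0.4 = 0.12·k gives k* = (0.21/0.12)^(1/0.6) ≈ 2.5413.
MPK = 0.4·2.5413^(-0.6) ≈ 0.2286.
MPK > n+g+δ = 0.12, so the economy is dynamically efficient (under-saving).

under-saving; MPK ≈ 0.229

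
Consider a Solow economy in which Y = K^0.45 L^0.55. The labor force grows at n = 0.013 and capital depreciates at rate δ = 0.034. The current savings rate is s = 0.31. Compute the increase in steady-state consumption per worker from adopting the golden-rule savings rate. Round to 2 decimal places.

Δc ≈ 0.26

Break-even investment rate: n + δ = 0.013 + 0.034 = 0.047.
Current steady state (s = 0.31): k* = (0.31/0.047)^(1/0.55) ≈ 30.8724, y* = 30.8724^0.45 ≈ 4.6807, c* = (1−0.31)·4.6807 ≈ 3.2297.
At the golden rule the marginal product of capital equals n+δ: 0.45·k^(0.45−1) = 0.047. Solving, k_gold = (0.45/0.047)^(1/0.55) ≈ 60.7918.
y_gold = 60.7918^0.45 ≈ 6.3494, c_gold = y_gold − 0.047·k_gold ≈ 3.4921.
Gain: Δc = 3.4921 − 3.2297 ≈ 0.2625.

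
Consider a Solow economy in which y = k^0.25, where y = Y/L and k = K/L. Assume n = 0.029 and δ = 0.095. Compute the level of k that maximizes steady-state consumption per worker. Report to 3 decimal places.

k_gold ≈ 2.547

Break-even investment rate: n + δ = 0.029 + 0.095 = 0.124.
Maximizing c = f(k) − (n+δ)·k gives f'(k) = n+δ, i.e. 0.25·k^(0.25−1) = 0.124, so k_gold = (0.25/0.124)^(1/0.75) ≈ 2.5470.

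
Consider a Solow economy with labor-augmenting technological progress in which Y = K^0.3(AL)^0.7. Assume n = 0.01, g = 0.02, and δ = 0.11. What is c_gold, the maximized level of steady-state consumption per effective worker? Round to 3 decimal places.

n + g + δ = 0.01 + 0.02 + 0.11 = 0.14.
Golden rule sets MPK = n+g+δ: 0.3·k^(0.3−1) = 0.14, so k_gold = (0.3/0.14)^(1/0.7) ≈ 2.9706.
y_gold = 2.9706^0.3 ≈ 1.3863.
c_gold = y_gold − (n+g+δ)·k_gold = 1.3863 − 0.14·2.9706 ≈ 0.9704.

c_gold ≈ 0.970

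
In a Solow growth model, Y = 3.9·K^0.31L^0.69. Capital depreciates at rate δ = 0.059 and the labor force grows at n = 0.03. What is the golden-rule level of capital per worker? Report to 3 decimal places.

Break-even investment rate: n + δ = 0.03 + 0.059 = 0.089.
Golden rule sets MPK = n+δ: 0.31·3.9·k^(0.31−1) = 0.089, so k_gold = (0.31·3.9/0.089)^(1/0.69) ≈ 43.8613.

k_gold ≈ 43.861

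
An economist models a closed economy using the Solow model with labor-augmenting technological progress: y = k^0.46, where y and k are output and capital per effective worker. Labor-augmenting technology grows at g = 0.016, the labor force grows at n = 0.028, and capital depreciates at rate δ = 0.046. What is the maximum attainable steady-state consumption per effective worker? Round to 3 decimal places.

The effective depreciation rate is n + g + δ = 0.028 + 0.016 + 0.046 = 0.09.
Maximizing c = f(k) − (n+g+δ)·k gives f'(k) = n+g+δ, i.e. 0.46·k^(0.46−1) = 0.09, so k_gold = (0.46/0.09)^(1/0.54) ≈ 20.5147.
y_gold = 20.5147^0.46 ≈ 4.0137.
c_gold = y_gold − (n+g+δ)·k_gold = 4.0137 − 0.09·20.5147 ≈ 2.1674.

c_gold ≈ 2.167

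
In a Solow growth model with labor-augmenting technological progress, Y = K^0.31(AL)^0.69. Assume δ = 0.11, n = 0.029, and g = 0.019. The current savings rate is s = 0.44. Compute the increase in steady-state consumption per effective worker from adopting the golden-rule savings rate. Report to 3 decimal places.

Capital per effective worker breaks even when investment replaces (n + g + δ)·k; here n + g + δ = 0.158.
Current steady state (s = 0.44): k* = (0.44/0.158)^(1/0.69) ≈ 4.4120, y* = 4.4120^0.31 ≈ 1.5843, c* = (1−0.44)·1.5843 ≈ 0.8872.
Setting f'(k) = n+g+δ gives 0.31·k^(0.31−1) = 0.158, hence k_gold = (0.31/0.158)^(1/0.69) ≈ 2.6559.
y_gold = 2.6559^0.31 ≈ 1.3536, c_gold = y_gold − 0.158·k_gold ≈ 0.9340.
Gain: Δc = 0.9340 − 0.8872 ≈ 0.0468.

Δc ≈ 0.047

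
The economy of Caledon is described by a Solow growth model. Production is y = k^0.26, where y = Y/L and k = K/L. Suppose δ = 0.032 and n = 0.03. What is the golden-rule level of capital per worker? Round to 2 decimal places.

k_gold ≈ 6.94

The effective depreciation rate is n + δ = 0.03 + 0.032 = 0.062.
Golden rule sets MPK = n+δ: 0.26·k^(0.26−1) = 0.062, so k_gold = (0.26/0.062)^(1/0.74) ≈ 6.9395.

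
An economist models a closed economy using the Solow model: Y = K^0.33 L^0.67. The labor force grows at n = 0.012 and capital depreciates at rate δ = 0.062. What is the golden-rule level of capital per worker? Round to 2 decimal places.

k_gold ≈ 9.31

The effective depreciation rate is n + δ = 0.012 + 0.062 = 0.074.
At the golden rule the marginal product of capital equals n+δ: 0.33·k^(0.33−1) = 0.074. Solving, k_gold = (0.33/0.074)^(1/0.67) ≈ 9.3127.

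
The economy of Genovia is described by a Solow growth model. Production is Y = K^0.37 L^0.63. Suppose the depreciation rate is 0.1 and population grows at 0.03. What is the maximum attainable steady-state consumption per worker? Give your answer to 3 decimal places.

c_gold ≈ 1.164

Break-even investment rate: n + δ = 0.03 + 0.1 = 0.13.
At the golden rule the marginal product of capital equals n+δ: 0.37·k^(0.37−1) = 0.13. Solving, k_gold = (0.37/0.13)^(1/0.63) ≈ 5.2607.
y_gold = 5.2607^0.37 ≈ 1.8484.
c_gold = y_gold − (n+δ)·k_gold = 1.8484 − 0.13·5.2607 ≈ 1.1645.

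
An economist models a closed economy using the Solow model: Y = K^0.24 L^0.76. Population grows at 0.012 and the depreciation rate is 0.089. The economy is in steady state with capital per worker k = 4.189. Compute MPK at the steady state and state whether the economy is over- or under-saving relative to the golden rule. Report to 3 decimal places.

Capital per worker breaks even when investment replaces (n + δ)·k; here n + δ = 0.101.
MPK = 0.24·k^(0.24−1) = 0.24·4.189^(-0.76) ≈ 0.0808.
MPK < 0.101, so the economy is dynamically inefficient (over-saving).

over-saving; MPK ≈ 0.081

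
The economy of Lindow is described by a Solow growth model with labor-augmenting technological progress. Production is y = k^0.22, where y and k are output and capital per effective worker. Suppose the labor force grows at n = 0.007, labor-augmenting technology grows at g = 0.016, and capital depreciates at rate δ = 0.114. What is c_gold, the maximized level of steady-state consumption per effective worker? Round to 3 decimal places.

Break-even investment rate: n + g + δ = 0.007 + 0.016 + 0.114 = 0.137.
Golden rule sets MPK = n+g+δ: 0.22·k^(0.22−1) = 0.137, so k_gold = (0.22/0.137)^(1/0.78) ≈ 1.8354.
y_gold = 1.8354^0.22 ≈ 1.1429.
c_gold = y_gold − (n+g+δ)·k_gold = 1.1429 − 0.137·1.8354 ≈ 0.8915.

c_gold ≈ 0.891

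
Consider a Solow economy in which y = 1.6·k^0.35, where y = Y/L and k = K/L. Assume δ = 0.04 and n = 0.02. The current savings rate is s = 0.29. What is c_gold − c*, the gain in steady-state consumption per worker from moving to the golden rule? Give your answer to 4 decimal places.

Capital per worker breaks even when investment replaces (n + δ)·k; here n + δ = 0.06.
Current steady state (s = 0.29): k* = (0.29·1.6/0.06)^(1/0.65) ≈ 23.2658, y* = 1.6·23.2658^0.35 ≈ 4.8136, c* = (1−0.29)·4.8136 ≈ 3.4177.
Golden rule sets MPK = n+δ: 0.35·1.6·k^(0.35−1) = 0.06, so k_gold = (0.35·1.6/0.06)^(1/0.65) ≈ 31.0716.
y_gold = 1.6·31.0716^0.35 ≈ 5.3266, c_gold = y_gold − 0.06·k_gold ≈ 3.4623.
Gain: Δc = 3.4623 − 3.4177 ≈ 0.0446.

Δc ≈ 0.0446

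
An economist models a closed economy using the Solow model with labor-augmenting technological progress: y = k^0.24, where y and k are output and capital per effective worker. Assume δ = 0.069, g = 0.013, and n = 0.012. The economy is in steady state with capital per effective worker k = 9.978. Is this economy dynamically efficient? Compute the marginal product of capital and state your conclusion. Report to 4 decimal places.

dynamically inefficient; MPK ≈ 0.0418

n + g + δ = 0.012 + 0.013 + 0.069 = 0.094.
MPK = 0.24·k^(0.24−1) = 0.24·9.978^(-0.76) ≈ 0.0418.
MPK < 0.094, so the economy is dynamically inefficient (over-saving).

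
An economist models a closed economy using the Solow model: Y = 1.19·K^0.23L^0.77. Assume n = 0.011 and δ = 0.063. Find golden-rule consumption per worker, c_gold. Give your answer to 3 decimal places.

c_gold ≈ 1.354

The effective depreciation rate is n + δ = 0.011 + 0.063 = 0.074.
Golden rule sets MPK = n+δ: 0.23·1.19·k^(0.23−1) = 0.074, so k_gold = (0.23·1.19/0.074)^(1/0.77) ≈ 5.4666.
y_gold = 1.19·5.4666^0.23 ≈ 1.7588.
c_gold = y_gold − (n+δ)·k_gold = 1.7588 − 0.074·5.4666 ≈ 1.3543.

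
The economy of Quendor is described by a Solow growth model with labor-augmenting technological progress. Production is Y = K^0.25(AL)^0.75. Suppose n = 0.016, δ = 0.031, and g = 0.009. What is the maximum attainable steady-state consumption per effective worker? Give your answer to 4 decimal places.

Break-even investment rate: n + g + δ = 0.016 + 0.009 + 0.031 = 0.056.
At the golden rule the marginal product of capital equals n+g+δ: 0.25·k^(0.25−1) = 0.056. Solving, k_gold = (0.25/0.056)^(1/0.75) ≈ 7.3508.
y_gold = 7.3508^0.25 ≈ 1.6466.
c_gold = y_gold − (n+g+δ)·k_gold = 1.6466 − 0.056·7.3508 ≈ 1.2349.

c_gold ≈ 1.2349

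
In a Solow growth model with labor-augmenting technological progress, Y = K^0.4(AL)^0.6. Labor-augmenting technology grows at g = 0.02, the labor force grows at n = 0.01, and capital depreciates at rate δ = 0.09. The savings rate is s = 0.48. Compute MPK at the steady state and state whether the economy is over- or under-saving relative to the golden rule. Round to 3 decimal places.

Capital per effective worker breaks even when investment replaces (n + g + δ)·k; here n + g + δ = 0.12.
Steady-state k*: s·k^0.4 = 0.12·k gives k* = (0.48/0.12)^(1/0.6) ≈ 10.0794.
MPK = 0.4·10.0794^(-0.6) ≈ 0.1000.
MPK < n+g+δ = 0.12, so the economy is dynamically inefficient (over-saving).

over-saving; MPK ≈ 0.100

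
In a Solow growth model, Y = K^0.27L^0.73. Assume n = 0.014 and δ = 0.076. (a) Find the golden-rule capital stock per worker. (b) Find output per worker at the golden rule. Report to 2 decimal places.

(a) k_gold ≈ 4.50; (b) y_gold ≈ 1.50

The effective depreciation rate is n + δ = 0.014 + 0.076 = 0.09.
Golden rule sets MPK = n+δ: 0.27·k^(0.27−1) = 0.09, so k_gold = (0.27/0.09)^(1/0.73) ≈ 4.5039.
y_gold = 4.5039^0.27 ≈ 1.5013.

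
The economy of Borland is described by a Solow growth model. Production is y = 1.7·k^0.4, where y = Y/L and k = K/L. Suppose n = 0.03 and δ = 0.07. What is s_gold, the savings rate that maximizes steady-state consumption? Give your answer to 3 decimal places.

Break-even investment rate: n + δ = 0.03 + 0.07 = 0.1.
At the golden rule MPK = n+δ, and in any Cobb-Douglas steady state s = (n+δ)·k/y = MPK·k/y = capital's share 0.4.

s_gold = 0.400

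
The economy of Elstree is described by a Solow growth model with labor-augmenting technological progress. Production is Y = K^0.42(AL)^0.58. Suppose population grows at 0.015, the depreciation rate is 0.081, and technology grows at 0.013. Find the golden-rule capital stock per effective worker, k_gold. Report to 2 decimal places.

Break-even investment rate: n + g + δ = 0.015 + 0.013 + 0.081 = 0.109.
Maximizing c = f(k) − (n+g+δ)·k gives f'(k) = n+g+δ, i.e. 0.42·k^(0.42−1) = 0.109, so k_gold = (0.42/0.109)^(1/0.58) ≈ 10.2339.

k_gold ≈ 10.23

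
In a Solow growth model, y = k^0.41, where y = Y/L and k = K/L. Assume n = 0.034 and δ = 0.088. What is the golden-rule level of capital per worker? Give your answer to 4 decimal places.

k_gold ≈ 7.8027

n + δ = 0.034 + 0.088 = 0.122.
Golden rule sets MPK = n+δ: 0.41·k^(0.41−1) = 0.122, so k_gold = (0.41/0.122)^(1/0.59) ≈ 7.8027.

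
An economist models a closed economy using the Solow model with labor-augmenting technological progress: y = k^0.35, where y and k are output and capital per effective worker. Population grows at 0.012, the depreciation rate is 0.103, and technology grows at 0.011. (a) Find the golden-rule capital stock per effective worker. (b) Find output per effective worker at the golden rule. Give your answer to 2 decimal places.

Break-even investment rate: n + g + δ = 0.012 + 0.011 + 0.103 = 0.126.
At the golden rule the marginal product of capital equals n+g+δ: 0.35·k^(0.35−1) = 0.126. Solving, k_gold = (0.35/0.126)^(1/0.65) ≈ 4.8152.
y_gold = 4.8152^0.35 ≈ 1.7335.

(a) k_gold ≈ 4.82; (b) y_gold ≈ 1.73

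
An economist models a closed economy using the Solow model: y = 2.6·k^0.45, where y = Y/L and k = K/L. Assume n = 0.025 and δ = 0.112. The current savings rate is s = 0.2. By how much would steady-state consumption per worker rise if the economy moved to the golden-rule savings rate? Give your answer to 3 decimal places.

Break-even investment rate: n + δ = 0.025 + 0.112 = 0.137.
Current steady state (s = 0.2): k* = (0.2·2.6/0.137)^(1/0.55) ≈ 11.3042, y* = 2.6·11.3042^0.45 ≈ 7.7434, c* = (1−0.2)·7.7434 ≈ 6.1947.
Golden rule sets MPK = n+δ: 0.45·2.6·k^(0.45−1) = 0.137, so k_gold = (0.45·2.6/0.137)^(1/0.55) ≈ 49.3825.
y_gold = 2.6·49.3825^0.45 ≈ 15.0342, c_gold = y_gold − 0.137·k_gold ≈ 8.2688.
Gain: Δc = 8.2688 − 6.1947 ≈ 2.0741.

Δc ≈ 2.074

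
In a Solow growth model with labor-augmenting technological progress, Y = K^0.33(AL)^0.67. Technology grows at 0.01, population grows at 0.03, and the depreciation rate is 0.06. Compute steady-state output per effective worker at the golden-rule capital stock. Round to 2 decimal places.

Break-even investment rate: n + g + δ = 0.03 + 0.01 + 0.06 = 0.1.
Setting f'(k) = n+g+δ gives 0.33·k^(0.33−1) = 0.1, hence k_gold = (0.33/0.1)^(1/0.67) ≈ 5.9416.
Output: y_gold = k_gold^0.33 = 5.9416^0.33 ≈ 1.8005.

y_gold ≈ 1.80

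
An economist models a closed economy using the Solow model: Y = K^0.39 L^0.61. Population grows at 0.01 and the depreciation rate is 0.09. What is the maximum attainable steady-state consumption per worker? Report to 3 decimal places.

The effective depreciation rate is n + δ = 0.01 + 0.09 = 0.1.
Maximizing c = f(k) − (n+δ)·k gives f'(k) = n+δ, i.e. 0.39·k^(0.39−1) = 0.1, so k_gold = (0.39/0.1)^(1/0.61) ≈ 9.3102.
y_gold = 9.3102^0.39 ≈ 2.3872.
c_gold = y_gold − (n+δ)·k_gold = 2.3872 − 0.1·9.3102 ≈ 1.4562.

c_gold ≈ 1.456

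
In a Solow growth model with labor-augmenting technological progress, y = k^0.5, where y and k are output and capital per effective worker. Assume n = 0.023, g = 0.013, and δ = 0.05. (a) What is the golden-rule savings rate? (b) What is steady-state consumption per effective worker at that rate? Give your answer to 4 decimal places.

Break-even investment rate: n + g + δ = 0.023 + 0.013 + 0.05 = 0.086.
For Cobb-Douglas, s_gold equals capital's share: s_gold = 0.5.
At the golden rule the marginal product of capital equals n+g+δ: 0.5·k^(0.5−1) = 0.086. Solving, k_gold = (0.5/0.086)^(1/0.5) ≈ 33.8021.
y_gold = 33.8021^0.5 ≈ 5.8140; c_gold = (1−0.5)·y_gold ≈ 2.9070.

(a) s_gold = 0.5000; (b) c_gold ≈ 2.9070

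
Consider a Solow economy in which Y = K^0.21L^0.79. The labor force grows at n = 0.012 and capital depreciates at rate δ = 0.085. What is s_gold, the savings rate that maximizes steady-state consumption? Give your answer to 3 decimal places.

s_gold = 0.210

The effective depreciation rate is n + δ = 0.012 + 0.085 = 0.097.
At the golden rule MPK = n+δ, and in any Cobb-Douglas steady state s = (n+δ)·k/y = MPK·k/y = capital's share 0.21.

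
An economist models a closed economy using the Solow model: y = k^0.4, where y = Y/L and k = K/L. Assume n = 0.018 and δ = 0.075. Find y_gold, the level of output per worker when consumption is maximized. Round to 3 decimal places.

y_gold ≈ 2.645

n + δ = 0.018 + 0.075 = 0.093.
Golden rule sets MPK = n+δ: 0.4·k^(0.4−1) = 0.093, so k_gold = (0.4/0.093)^(1/0.6) ≈ 11.3753.
Output: y_gold = k_gold^0.4 = 11.3753^0.4 ≈ 2.6448.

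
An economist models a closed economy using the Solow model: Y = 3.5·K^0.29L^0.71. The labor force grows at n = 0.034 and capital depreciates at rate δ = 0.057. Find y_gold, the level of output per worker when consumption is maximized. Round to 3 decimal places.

y_gold ≈ 9.373

Break-even investment rate: n + δ = 0.034 + 0.057 = 0.091.
Setting f'(k) = n+δ gives 0.29·3.5·k^(0.29−1) = 0.091, hence k_gold = (0.29·3.5/0.091)^(1/0.71) ≈ 29.8707.
Output: y_gold = 3.5·k_gold^0.29 = 3.5·29.8707^0.29 ≈ 9.3732.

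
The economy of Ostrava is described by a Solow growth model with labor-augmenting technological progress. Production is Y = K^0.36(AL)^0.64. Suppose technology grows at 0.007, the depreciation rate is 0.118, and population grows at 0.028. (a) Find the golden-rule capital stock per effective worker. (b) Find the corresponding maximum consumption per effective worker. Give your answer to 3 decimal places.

(a) k_gold ≈ 3.808; (b) c_gold ≈ 1.036

The effective depreciation rate is n + g + δ = 0.028 + 0.007 + 0.118 = 0.153.
Golden rule sets MPK = n+g+δ: 0.36·k^(0.36−1) = 0.153, so k_gold = (0.36/0.153)^(1/0.64) ≈ 3.8075.
y_gold = 3.8075^0.36 ≈ 1.6182; c_gold = y_gold − 0.153·k_gold ≈ 1.0356.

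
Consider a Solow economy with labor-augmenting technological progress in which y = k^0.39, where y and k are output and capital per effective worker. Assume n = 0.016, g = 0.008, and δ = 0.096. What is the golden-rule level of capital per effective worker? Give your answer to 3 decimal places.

Break-even investment rate: n + g + δ = 0.016 + 0.008 + 0.096 = 0.12.
Maximizing c = f(k) − (n+g+δ)·k gives f'(k) = n+g+δ, i.e. 0.39·k^(0.39−1) = 0.12, so k_gold = (0.39/0.12)^(1/0.61) ≈ 6.9048.

k_gold ≈ 6.905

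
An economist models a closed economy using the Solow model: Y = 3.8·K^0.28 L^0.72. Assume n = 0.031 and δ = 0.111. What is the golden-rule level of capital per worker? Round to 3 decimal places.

Capital per worker breaks even when investment replaces (n + δ)·k; here n + δ = 0.142.
Setting f'(k) = n+δ gives 0.28·3.8·k^(0.28−1) = 0.142, hence k_gold = (0.28·3.8/0.142)^(1/0.72) ≈ 16.3982.

k_gold ≈ 16.398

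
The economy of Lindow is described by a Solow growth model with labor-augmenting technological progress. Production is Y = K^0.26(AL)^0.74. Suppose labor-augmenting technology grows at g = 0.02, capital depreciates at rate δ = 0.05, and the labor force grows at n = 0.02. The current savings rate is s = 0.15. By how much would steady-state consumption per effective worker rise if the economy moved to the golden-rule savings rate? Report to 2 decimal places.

Δc ≈ 0.06

Capital per effective worker breaks even when investment replaces (n + g + δ)·k; here n + g + δ = 0.09.
Current steady state (s = 0.15): k* = (0.15/0.09)^(1/0.74) ≈ 1.9943, y* = 1.9943^0.26 ≈ 1.1966, c* = (1−0.15)·1.1966 ≈ 1.0171.
Maximizing c = f(k) − (n+g+δ)·k gives f'(k) = n+g+δ, i.e. 0.26·k^(0.26−1) = 0.09, so k_gold = (0.26/0.09)^(1/0.74) ≈ 4.1938.
y_gold = 4.1938^0.26 ≈ 1.4517, c_gold = y_gold − 0.09·k_gold ≈ 1.0743.
Gain: Δc = 1.0743 − 1.0171 ≈ 0.0572.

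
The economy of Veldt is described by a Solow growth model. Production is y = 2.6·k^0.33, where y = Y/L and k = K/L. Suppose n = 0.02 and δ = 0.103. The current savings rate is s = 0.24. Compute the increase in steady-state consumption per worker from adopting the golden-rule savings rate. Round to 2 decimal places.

The effective depreciation rate is n + δ = 0.02 + 0.103 = 0.123.
Current steady state (s = 0.24): k* = (0.24·2.6/0.123)^(1/0.67) ≈ 11.2890, y* = 2.6·11.2890^0.33 ≈ 5.7856, c* = (1−0.24)·5.7856 ≈ 4.3971.
Golden rule sets MPK = n+δ: 0.33·2.6·k^(0.33−1) = 0.123, so k_gold = (0.33·2.6/0.123)^(1/0.67) ≈ 18.1584.
y_gold = 2.6·18.1584^0.33 ≈ 6.7681, c_gold = y_gold − 0.123·k_gold ≈ 4.5347.
Gain: Δc = 4.5347 − 4.3971 ≈ 0.1376.

Δc ≈ 0.14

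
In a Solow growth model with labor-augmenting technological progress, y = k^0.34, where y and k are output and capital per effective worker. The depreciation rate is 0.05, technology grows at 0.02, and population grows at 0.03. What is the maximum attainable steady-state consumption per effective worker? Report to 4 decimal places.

c_gold ≈ 1.2398

Capital per effective worker breaks even when investment replaces (n + g + δ)·k; here n + g + δ = 0.1.
At the golden rule the marginal product of capital equals n+g+δ: 0.34·k^(0.34−1) = 0.1. Solving, k_gold = (0.34/0.1)^(1/0.66) ≈ 6.3866.
y_gold = 6.3866^0.34 ≈ 1.8784.
c_gold = y_gold − (n+g+δ)·k_gold = 1.8784 − 0.1·6.3866 ≈ 1.2398.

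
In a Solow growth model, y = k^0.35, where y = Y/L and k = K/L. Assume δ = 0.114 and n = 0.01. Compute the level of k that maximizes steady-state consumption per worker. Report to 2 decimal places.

Break-even investment rate: n + δ = 0.01 + 0.114 = 0.124.
Setting f'(k) = n+δ gives 0.35·k^(0.35−1) = 0.124, hence k_gold = (0.35/0.124)^(1/0.65) ≈ 4.9352.

k_gold ≈ 4.94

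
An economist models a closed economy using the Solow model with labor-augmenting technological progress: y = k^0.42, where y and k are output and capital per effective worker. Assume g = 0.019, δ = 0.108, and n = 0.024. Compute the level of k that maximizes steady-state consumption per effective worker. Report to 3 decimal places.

The effective depreciation rate is n + g + δ = 0.024 + 0.019 + 0.108 = 0.151.
Golden rule sets MPK = n+g+δ: 0.42·k^(0.42−1) = 0.151, so k_gold = (0.42/0.151)^(1/0.58) ≈ 5.8343.

k_gold ≈ 5.834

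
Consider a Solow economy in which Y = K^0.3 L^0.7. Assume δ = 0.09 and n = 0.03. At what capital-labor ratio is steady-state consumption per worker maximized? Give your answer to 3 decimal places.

k_gold ≈ 3.702

n + δ = 0.03 + 0.09 = 0.12.
Setting f'(k) = n+δ gives 0.3·k^(0.3−1) = 0.12, hence k_gold = (0.3/0.12)^(1/0.7) ≈ 3.7024.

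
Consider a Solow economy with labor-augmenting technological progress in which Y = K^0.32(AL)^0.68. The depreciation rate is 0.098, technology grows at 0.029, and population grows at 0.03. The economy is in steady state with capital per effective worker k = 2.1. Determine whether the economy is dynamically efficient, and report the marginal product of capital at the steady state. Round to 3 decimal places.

The effective depreciation rate is n + g + δ = 0.03 + 0.029 + 0.098 = 0.157.
MPK = 0.32·k^(0.32−1) = 0.32·2.1^(-0.68) ≈ 0.1932.
MPK > 0.157, so the economy is dynamically efficient (under-saving).

dynamically efficient; MPK ≈ 0.193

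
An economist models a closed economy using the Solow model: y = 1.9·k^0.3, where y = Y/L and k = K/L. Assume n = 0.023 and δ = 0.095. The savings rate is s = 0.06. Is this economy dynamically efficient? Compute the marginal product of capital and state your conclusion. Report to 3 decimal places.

dynamically efficient; MPK ≈ 0.590

The effective depreciation rate is n + δ = 0.023 + 0.095 = 0.118.
Steady-state k*: s·A·k^0.3 = 0.118·k gives k* = (0.06·1.9/0.118)^(1/0.7) ≈ 0.9519.
MPK = 0.3·1.9·0.9519^(-0.7) ≈ 0.5900.
MPK > n+δ = 0.118, so the economy is dynamically efficient (under-saving).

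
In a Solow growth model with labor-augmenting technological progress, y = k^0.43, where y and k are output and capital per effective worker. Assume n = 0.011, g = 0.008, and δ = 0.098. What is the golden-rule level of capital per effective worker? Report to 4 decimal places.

Capital per effective worker breaks even when investment replaces (n + g + δ)·k; here n + g + δ = 0.117.
Maximizing c = f(k) − (n+g+δ)·k gives f'(k) = n+g+δ, i.e. 0.43·k^(0.43−1) = 0.117, so k_gold = (0.43/0.117)^(1/0.57) ≈ 9.8112.

k_gold ≈ 9.8112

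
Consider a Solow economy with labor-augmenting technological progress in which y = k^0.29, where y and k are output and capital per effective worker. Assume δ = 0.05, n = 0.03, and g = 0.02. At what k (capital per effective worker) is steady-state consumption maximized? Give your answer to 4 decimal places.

k_gold ≈ 4.4799

Capital per effective worker breaks even when investment replaces (n + g + δ)·k; here n + g + δ = 0.1.
Maximizing c = f(k) − (n+g+δ)·k gives f'(k) = n+g+δ, i.e. 0.29·k^(0.29−1) = 0.1, so k_gold = (0.29/0.1)^(1/0.71) ≈ 4.4799.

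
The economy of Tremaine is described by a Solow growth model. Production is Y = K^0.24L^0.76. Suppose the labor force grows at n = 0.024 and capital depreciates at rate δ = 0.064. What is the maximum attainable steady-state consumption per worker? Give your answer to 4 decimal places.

The effective depreciation rate is n + δ = 0.024 + 0.064 = 0.088.
Golden rule sets MPK = n+δ: 0.24·k^(0.24−1) = 0.088, so k_gold = (0.24/0.088)^(1/0.76) ≈ 3.7439.
y_gold = 3.7439^0.24 ≈ 1.3728.
c_gold = y_gold − (n+δ)·k_gold = 1.3728 − 0.088·3.7439 ≈ 1.0433.

c_gold ≈ 1.0433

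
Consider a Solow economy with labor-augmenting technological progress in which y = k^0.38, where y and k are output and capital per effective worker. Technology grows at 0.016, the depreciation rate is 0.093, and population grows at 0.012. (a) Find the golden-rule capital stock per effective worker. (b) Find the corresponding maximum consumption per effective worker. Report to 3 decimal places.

(a) k_gold ≈ 6.333; (b) c_gold ≈ 1.250

The effective depreciation rate is n + g + δ = 0.012 + 0.016 + 0.093 = 0.121.
Setting f'(k) = n+g+δ gives 0.38·k^(0.38−1) = 0.121, hence k_gold = (0.38/0.121)^(1/0.62) ≈ 6.3330.
y_gold = 6.3330^0.38 ≈ 2.0166; c_gold = y_gold − 0.121·k_gold ≈ 1.2503.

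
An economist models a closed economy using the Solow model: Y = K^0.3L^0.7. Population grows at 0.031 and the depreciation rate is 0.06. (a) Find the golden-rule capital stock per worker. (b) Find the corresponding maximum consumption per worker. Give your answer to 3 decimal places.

(a) k_gold ≈ 5.497; (b) c_gold ≈ 1.167

n + δ = 0.031 + 0.06 = 0.091.
Golden rule sets MPK = n+δ: 0.3·k^(0.3−1) = 0.091, so k_gold = (0.3/0.091)^(1/0.7) ≈ 5.4969.
y_gold = 5.4969^0.3 ≈ 1.6674; c_gold = y_gold − 0.091·k_gold ≈ 1.1672.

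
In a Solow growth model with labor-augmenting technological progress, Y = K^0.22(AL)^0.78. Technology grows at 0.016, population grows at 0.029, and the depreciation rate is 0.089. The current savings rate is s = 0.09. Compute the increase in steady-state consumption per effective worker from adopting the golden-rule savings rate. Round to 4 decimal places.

Break-even investment rate: n + g + δ = 0.029 + 0.016 + 0.089 = 0.134.
Current steady state (s = 0.09): k* = (0.09/0.134)^(1/0.78) ≈ 0.6003, y* = 0.6003^0.22 ≈ 0.8938, c* = (1−0.09)·0.8938 ≈ 0.8134.
Maximizing c = f(k) − (n+g+δ)·k gives f'(k) = n+g+δ, i.e. 0.22·k^(0.22−1) = 0.134, so k_gold = (0.22/0.134)^(1/0.78) ≈ 1.8882.
y_gold = 1.8882^0.22 ≈ 1.1501, c_gold = y_gold − 0.134·k_gold ≈ 0.8971.
Gain: Δc = 0.8971 − 0.8134 ≈ 0.0837.

Δc ≈ 0.0837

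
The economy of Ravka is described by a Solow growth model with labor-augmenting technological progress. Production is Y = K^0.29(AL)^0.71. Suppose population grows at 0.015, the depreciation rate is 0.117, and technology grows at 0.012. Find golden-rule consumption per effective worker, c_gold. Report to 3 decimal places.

c_gold ≈ 0.945

The effective depreciation rate is n + g + δ = 0.015 + 0.012 + 0.117 = 0.144.
Golden rule sets MPK = n+g+δ: 0.29·k^(0.29−1) = 0.144, so k_gold = (0.29/0.144)^(1/0.71) ≈ 2.6805.
y_gold = 2.6805^0.29 ≈ 1.3310.
c_gold = y_gold − (n+g+δ)·k_gold = 1.3310 − 0.144·2.6805 ≈ 0.9450.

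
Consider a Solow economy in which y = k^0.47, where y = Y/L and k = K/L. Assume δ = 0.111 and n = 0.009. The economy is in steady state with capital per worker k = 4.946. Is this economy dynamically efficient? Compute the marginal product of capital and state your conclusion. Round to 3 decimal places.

The effective depreciation rate is n + δ = 0.009 + 0.111 = 0.12.
MPK = 0.47·k^(0.47−1) = 0.47·4.946^(-0.53) ≈ 0.2014.
MPK > 0.12, so the economy is dynamically efficient (under-saving).

dynamically efficient; MPK ≈ 0.201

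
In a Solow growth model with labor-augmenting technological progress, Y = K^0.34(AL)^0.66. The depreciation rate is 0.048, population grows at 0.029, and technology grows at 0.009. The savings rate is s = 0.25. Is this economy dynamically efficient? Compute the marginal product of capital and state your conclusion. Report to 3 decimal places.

Capital per effective worker breaks even when investment replaces (n + g + δ)·k; here n + g + δ = 0.086.
Steady-state k*: s·k^0.34 = 0.086·k gives k* = (0.25/0.086)^(1/0.66) ≈ 5.0371.
MPK = 0.34·5.0371^(-0.66) ≈ 0.1170.
MPK > n+g+δ = 0.086, so the economy is dynamically efficient (under-saving).

dynamically efficient; MPK ≈ 0.117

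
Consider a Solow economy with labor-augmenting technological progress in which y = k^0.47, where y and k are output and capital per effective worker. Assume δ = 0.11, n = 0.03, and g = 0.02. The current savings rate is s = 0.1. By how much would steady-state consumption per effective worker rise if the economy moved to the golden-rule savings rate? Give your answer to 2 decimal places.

n + g + δ = 0.03 + 0.02 + 0.11 = 0.16.
Current steady state (s = 0.1): k* = (0.1/0.16)^(1/0.53) ≈ 0.4120, y* = 0.4120^0.47 ≈ 0.6592, c* = (1−0.1)·0.6592 ≈ 0.5932.
Maximizing c = f(k) − (n+g+δ)·k gives f'(k) = n+g+δ, i.e. 0.47·k^(0.47−1) = 0.16, so k_gold = (0.47/0.16)^(1/0.53) ≈ 7.6380.
y_gold = 7.6380^0.47 ≈ 2.6002, c_gold = y_gold − 0.16·k_gold ≈ 1.3781.
Gain: Δc = 1.3781 − 0.5932 ≈ 0.7848.

Δc ≈ 0.78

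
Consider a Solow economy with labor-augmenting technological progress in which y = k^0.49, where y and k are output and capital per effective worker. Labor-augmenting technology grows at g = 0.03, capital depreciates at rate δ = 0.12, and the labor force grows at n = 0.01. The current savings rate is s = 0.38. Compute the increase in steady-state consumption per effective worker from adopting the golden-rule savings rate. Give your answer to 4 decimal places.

Break-even investment rate: n + g + δ = 0.01 + 0.03 + 0.12 = 0.16.
Current steady state (s = 0.38): k* = (0.38/0.16)^(1/0.51) ≈ 5.4525, y* = 5.4525^0.49 ≈ 2.2958, c* = (1−0.38)·2.2958 ≈ 1.4234.
Setting f'(k) = n+g+δ gives 0.49·k^(0.49−1) = 0.16, hence k_gold = (0.49/0.16)^(1/0.51) ≈ 8.9762.
y_gold = 8.9762^0.49 ≈ 2.9310, c_gold = y_gold − 0.16·k_gold ≈ 1.4948.
Gain: Δc = 1.4948 − 1.4234 ≈ 0.0714.

Δc ≈ 0.0714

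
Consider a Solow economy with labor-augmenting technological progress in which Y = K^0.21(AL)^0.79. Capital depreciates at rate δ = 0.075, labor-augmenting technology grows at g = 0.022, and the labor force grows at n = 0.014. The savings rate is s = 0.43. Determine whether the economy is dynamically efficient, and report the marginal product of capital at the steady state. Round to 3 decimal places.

Capital per effective worker breaks even when investment replaces (n + g + δ)·k; here n + g + δ = 0.111.
Steady-state k*: s·k^0.21 = 0.111·k gives k* = (0.43/0.111)^(1/0.79) ≈ 5.5525.
MPK = 0.21·5.5525^(-0.79) ≈ 0.0542.
MPK < n+g+δ = 0.111, so the economy is dynamically inefficient (over-saving).

dynamically inefficient; MPK ≈ 0.054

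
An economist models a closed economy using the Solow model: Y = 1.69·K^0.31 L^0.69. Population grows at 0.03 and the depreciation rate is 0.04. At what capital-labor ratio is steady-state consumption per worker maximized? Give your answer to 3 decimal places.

The effective depreciation rate is n + δ = 0.03 + 0.04 = 0.07.
Setting f'(k) = n+δ gives 0.31·1.69·k^(0.31−1) = 0.07, hence k_gold = (0.31·1.69/0.07)^(1/0.69) ≈ 18.4878.

k_gold ≈ 18.488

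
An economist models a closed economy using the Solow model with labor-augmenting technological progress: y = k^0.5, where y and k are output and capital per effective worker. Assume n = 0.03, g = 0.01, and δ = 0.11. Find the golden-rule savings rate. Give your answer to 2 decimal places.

s_gold = 0.50

Capital per effective worker breaks even when investment replaces (n + g + δ)·k; here n + g + δ = 0.15.
At the golden rule MPK = n+g+δ, and in any Cobb-Douglas steady state s = (n+g+δ)·k/y = MPK·k/y = capital's share 0.5.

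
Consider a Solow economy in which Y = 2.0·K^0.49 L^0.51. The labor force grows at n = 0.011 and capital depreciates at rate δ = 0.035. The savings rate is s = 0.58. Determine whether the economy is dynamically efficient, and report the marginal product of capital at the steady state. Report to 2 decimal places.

dynamically inefficient; MPK ≈ 0.04

Break-even investment rate: n + δ = 0.011 + 0.035 = 0.046.
Steady-state k*: s·A·k^0.49 = 0.046·k gives k* = (0.58·2.0/0.046)^(1/0.51) ≈ 560.3143.
MPK = 0.49·2.0·560.3143^(-0.51) ≈ 0.0389.
MPK < n+δ = 0.046, so the economy is dynamically inefficient (over-saving).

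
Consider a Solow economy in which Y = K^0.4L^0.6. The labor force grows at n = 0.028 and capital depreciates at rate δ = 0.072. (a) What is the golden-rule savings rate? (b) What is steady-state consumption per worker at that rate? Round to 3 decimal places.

(a) s_gold = 0.400; (b) c_gold ≈ 1.512

The effective depreciation rate is n + δ = 0.028 + 0.072 = 0.1.
For Cobb-Douglas, s_gold equals capital's share: s_gold = 0.4.
Golden rule sets MPK = n+δ: 0.4·k^(0.4−1) = 0.1, so k_gold = (0.4/0.1)^(1/0.6) ≈ 10.0794.
y_gold = 10.0794^0.4 ≈ 2.5198; c_gold = (1−0.4)·y_gold ≈ 1.5119.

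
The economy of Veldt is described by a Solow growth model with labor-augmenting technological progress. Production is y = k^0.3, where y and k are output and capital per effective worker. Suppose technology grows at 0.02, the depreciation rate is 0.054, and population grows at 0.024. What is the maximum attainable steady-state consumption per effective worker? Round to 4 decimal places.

Break-even investment rate: n + g + δ = 0.024 + 0.02 + 0.054 = 0.098.
Golden rule sets MPK = n+g+δ: 0.3·k^(0.3−1) = 0.098, so k_gold = (0.3/0.098)^(1/0.7) ≈ 4.9447.
y_gold = 4.9447^0.3 ≈ 1.6153.
c_gold = y_gold − (n+g+δ)·k_gold = 1.6153 − 0.098·4.9447 ≈ 1.1307.

c_gold ≈ 1.1307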